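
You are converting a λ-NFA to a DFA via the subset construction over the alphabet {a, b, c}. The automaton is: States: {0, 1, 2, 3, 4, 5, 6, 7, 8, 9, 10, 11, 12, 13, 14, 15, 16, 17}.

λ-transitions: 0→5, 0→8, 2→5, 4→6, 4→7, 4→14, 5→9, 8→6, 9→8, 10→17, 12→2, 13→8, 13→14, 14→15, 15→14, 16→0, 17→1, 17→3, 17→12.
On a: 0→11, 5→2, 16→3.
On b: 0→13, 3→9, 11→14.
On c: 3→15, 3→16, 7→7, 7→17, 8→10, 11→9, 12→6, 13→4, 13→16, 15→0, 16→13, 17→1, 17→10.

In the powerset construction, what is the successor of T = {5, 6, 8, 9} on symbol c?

8 on c → {10}.
No c-transition from 5, 6, 9.
Union after reading c: {10}.
Now take the λ-closure:
From 10 via λ: add 17.
From 17 via λ: add 1, 3, 12.
From 12 via λ: add 2.
From 2 via λ: add 5.
From 5 via λ: add 9.
From 9 via λ: add 8.
From 8 via λ: add 6.
No new states can be added; the closed set is {1, 2, 3, 5, 6, 8, 9, 10, 12, 17}.

{1, 2, 3, 5, 6, 8, 9, 10, 12, 17}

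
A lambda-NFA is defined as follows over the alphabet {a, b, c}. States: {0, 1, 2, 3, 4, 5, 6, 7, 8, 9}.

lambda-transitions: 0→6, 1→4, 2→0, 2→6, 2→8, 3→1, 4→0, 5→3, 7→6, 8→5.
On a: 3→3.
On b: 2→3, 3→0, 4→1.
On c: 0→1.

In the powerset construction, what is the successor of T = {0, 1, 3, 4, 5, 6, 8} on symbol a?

3 on a → {3}.
No a-transition from 0, 1, 4, 5, 6, 8.
Union after reading a: {3}.
Now take the lambda-closure:
From 3 via lambda: add 1.
From 1 via lambda: add 4.
From 4 via lambda: add 0.
From 0 via lambda: add 6.
No new states can be added; the closed set is {0, 1, 3, 4, 6}.

{0, 1, 3, 4, 6}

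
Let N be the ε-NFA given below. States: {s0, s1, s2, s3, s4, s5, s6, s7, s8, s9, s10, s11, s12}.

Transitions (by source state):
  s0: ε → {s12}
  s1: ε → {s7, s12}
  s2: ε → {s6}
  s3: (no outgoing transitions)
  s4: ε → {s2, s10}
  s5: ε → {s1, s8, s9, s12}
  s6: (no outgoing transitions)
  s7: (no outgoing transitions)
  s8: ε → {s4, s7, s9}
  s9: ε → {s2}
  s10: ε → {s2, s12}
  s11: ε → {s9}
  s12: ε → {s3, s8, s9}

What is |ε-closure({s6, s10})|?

Start with {s6, s10}.
From s10 via ε: add s2, s12.
From s12 via ε: add s3, s8, s9.
From s8 via ε: add s4, s7.
ε-closure = {s2, s3, s4, s6, s7, s8, s9, s10, s12}, which has 9 states.

9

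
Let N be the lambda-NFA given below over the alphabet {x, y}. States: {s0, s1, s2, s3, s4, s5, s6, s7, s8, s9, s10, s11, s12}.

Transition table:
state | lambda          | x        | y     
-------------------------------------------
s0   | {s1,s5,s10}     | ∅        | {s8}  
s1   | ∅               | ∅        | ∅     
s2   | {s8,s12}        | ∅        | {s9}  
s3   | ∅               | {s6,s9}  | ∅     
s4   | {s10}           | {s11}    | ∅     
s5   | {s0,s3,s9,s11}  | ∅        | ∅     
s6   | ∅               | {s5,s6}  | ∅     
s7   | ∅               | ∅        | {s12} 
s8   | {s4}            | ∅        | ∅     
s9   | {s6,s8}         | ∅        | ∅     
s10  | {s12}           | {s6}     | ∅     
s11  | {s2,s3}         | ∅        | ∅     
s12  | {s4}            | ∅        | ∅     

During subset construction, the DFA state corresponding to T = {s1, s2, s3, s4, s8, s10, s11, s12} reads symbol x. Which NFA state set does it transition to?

s3 on x → {s6, s9}.
s4 on x → {s11}.
s10 on x → {s6}.
No x-transition from s1, s2, s8, s11, s12.
Union after reading x: {s6, s9, s11}.
Now take the lambda-closure:
From s9 via lambda: add s8.
From s11 via lambda: add s2, s3.
From s2 via lambda: add s12.
From s8 via lambda: add s4.
From s4 via lambda: add s10.
No new states can be added; the closed set is {s2, s3, s4, s6, s8, s9, s10, s11, s12}.

{s2, s3, s4, s6, s8, s9, s10, s11, s12}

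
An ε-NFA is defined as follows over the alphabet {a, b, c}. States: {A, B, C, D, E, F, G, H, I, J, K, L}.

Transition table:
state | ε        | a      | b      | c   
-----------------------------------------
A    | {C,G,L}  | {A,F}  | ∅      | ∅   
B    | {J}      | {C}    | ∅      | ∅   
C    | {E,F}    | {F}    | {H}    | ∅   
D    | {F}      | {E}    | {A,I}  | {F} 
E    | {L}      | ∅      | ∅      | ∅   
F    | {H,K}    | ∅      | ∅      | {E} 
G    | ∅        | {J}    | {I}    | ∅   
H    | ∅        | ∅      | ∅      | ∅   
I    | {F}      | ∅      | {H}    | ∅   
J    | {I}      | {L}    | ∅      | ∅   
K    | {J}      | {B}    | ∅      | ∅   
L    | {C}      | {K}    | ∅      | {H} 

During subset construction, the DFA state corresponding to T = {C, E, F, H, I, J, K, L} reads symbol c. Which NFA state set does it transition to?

F on c → {E}.
L on c → {H}.
No c-transition from C, E, H, I, J, K.
Union after reading c: {E, H}.
Now take the ε-closure:
From E via ε: add L.
From L via ε: add C.
From C via ε: add F.
From F via ε: add K.
From K via ε: add J.
From J via ε: add I.
No new states can be added; the closed set is {C, E, F, H, I, J, K, L}.

{C, E, F, H, I, J, K, L}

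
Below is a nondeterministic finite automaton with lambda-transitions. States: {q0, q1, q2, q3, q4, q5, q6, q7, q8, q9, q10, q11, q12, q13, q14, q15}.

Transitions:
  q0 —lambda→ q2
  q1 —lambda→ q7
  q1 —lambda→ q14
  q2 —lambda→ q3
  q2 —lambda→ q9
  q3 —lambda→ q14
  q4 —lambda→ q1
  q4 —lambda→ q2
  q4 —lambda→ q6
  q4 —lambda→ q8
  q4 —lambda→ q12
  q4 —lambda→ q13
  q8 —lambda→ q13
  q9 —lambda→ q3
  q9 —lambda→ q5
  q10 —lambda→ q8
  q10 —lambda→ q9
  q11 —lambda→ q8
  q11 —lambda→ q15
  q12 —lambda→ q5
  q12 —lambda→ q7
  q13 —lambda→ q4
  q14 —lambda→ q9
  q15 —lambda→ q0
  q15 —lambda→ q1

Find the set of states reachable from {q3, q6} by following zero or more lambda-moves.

{q3, q5, q6, q9, q14}

Start with {q3, q6}.
From q3 via lambda: add q14.
From q14 via lambda: add q9.
From q9 via lambda: add q5.
No new states can be added; the closed set is {q3, q5, q6, q9, q14}.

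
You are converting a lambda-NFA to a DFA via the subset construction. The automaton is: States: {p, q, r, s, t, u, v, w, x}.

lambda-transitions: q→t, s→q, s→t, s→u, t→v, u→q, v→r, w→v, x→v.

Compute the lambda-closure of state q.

{q, r, t, v}

Start with {q}.
From q via lambda: add t.
From t via lambda: add v.
From v via lambda: add r.
No new states can be added; the closed set is {q, r, t, v}.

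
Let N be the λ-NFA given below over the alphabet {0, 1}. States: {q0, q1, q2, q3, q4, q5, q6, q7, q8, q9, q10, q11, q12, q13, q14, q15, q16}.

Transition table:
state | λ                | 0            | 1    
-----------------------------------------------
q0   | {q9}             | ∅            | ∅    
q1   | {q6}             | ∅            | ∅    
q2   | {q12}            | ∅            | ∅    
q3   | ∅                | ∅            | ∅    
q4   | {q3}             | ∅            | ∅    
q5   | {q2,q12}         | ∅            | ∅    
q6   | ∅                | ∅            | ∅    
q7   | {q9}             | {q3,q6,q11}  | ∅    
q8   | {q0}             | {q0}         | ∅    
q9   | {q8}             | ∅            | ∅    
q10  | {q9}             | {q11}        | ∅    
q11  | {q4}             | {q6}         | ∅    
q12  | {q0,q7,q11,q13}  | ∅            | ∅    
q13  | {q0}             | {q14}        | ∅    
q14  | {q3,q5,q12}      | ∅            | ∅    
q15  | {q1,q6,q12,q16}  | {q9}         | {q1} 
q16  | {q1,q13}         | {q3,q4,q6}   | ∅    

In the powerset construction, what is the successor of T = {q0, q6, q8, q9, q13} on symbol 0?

{q0, q2, q3, q4, q5, q7, q8, q9, q11, q12, q13, q14}

q8 on 0 → {q0}.
q13 on 0 → {q14}.
No 0-transition from q0, q6, q9.
Union after reading 0: {q0, q14}.
Now take the λ-closure:
From q0 via λ: add q9.
From q14 via λ: add q3, q5, q12.
From q5 via λ: add q2.
From q9 via λ: add q8.
From q12 via λ: add q7, q11, q13.
From q11 via λ: add q4.
No new states can be added; the closed set is {q0, q2, q3, q4, q5, q7, q8, q9, q11, q12, q13, q14}.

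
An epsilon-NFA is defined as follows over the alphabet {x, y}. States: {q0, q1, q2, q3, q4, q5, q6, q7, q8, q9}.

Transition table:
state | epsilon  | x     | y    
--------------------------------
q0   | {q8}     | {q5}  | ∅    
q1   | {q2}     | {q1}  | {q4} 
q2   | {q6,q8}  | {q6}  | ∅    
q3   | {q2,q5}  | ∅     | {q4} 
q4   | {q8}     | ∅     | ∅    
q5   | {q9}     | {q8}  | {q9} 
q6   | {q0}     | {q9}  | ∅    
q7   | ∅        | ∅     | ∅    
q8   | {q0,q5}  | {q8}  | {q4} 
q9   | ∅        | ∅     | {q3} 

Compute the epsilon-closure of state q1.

{q0, q1, q2, q5, q6, q8, q9}

Start with {q1}.
From q1 via epsilon: add q2.
From q2 via epsilon: add q6, q8.
From q6 via epsilon: add q0.
From q8 via epsilon: add q5.
From q5 via epsilon: add q9.
No new states can be added; the closed set is {q0, q1, q2, q5, q6, q8, q9}.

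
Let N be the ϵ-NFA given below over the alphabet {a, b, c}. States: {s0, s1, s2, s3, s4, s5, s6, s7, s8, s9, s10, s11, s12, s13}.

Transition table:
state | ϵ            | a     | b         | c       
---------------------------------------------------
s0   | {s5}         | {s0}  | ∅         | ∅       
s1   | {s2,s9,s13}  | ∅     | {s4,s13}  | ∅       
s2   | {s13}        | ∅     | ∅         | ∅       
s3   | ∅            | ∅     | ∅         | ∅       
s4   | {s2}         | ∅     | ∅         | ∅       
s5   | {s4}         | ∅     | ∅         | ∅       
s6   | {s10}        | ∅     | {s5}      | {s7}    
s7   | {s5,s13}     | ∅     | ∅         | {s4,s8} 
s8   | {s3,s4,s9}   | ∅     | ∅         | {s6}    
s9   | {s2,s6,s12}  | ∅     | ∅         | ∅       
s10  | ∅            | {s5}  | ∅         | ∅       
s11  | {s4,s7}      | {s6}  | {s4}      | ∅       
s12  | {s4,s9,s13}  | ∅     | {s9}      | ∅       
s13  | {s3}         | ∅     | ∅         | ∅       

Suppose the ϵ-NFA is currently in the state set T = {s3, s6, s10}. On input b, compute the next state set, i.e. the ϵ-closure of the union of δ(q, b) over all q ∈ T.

{s2, s3, s4, s5, s13}

s6 on b → {s5}.
No b-transition from s3, s10.
Union after reading b: {s5}.
Now take the ϵ-closure:
From s5 via ϵ: add s4.
From s4 via ϵ: add s2.
From s2 via ϵ: add s13.
From s13 via ϵ: add s3.
No new states can be added; the closed set is {s2, s3, s4, s5, s13}.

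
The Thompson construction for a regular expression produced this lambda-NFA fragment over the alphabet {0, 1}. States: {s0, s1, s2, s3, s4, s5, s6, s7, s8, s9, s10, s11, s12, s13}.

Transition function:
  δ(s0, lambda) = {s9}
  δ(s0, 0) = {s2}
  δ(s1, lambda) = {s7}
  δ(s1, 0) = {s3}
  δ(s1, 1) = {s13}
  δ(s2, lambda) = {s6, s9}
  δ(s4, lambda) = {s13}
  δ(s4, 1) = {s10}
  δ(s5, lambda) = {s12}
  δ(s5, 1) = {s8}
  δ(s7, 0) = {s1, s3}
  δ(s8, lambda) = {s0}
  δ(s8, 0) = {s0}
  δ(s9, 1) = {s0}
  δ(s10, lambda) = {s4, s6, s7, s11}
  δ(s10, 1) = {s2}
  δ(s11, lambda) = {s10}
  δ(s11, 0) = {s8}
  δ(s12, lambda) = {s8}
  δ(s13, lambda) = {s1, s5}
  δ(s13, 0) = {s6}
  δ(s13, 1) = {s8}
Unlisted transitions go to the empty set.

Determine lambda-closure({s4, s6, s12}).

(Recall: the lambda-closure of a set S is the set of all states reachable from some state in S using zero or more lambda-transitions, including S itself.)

Start with {s4, s6, s12}.
From s4 via lambda: add s13.
From s12 via lambda: add s8.
From s8 via lambda: add s0.
From s13 via lambda: add s1, s5.
From s0 via lambda: add s9.
From s1 via lambda: add s7.
No new states can be added; the closed set is {s0, s1, s4, s5, s6, s7, s8, s9, s12, s13}.

{s0, s1, s4, s5, s6, s7, s8, s9, s12, s13}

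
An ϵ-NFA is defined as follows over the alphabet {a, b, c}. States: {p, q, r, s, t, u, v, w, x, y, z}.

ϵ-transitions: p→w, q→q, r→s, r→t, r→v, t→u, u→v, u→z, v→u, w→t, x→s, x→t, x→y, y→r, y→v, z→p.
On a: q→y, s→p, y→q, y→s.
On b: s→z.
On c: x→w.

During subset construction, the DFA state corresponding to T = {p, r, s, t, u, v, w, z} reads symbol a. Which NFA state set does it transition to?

s on a → {p}.
No a-transition from p, r, t, u, v, w, z.
Union after reading a: {p}.
Now take the ϵ-closure:
From p via ϵ: add w.
From w via ϵ: add t.
From t via ϵ: add u.
From u via ϵ: add v, z.
No new states can be added; the closed set is {p, t, u, v, w, z}.

{p, t, u, v, w, z}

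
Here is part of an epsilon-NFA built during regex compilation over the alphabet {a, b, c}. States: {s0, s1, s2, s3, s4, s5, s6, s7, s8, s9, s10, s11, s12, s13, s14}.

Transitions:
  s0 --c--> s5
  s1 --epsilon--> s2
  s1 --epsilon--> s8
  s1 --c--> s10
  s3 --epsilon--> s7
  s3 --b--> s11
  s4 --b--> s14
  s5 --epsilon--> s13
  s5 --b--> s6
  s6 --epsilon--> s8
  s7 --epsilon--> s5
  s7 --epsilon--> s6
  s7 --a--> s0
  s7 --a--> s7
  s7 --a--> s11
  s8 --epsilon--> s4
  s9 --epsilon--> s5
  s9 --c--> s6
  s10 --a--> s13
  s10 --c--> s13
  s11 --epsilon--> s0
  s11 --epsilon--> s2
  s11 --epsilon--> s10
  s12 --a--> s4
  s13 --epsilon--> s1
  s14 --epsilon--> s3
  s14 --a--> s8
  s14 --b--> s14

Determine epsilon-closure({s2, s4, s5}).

Start with {s2, s4, s5}.
From s5 via epsilon: add s13.
From s13 via epsilon: add s1.
From s1 via epsilon: add s8.
No new states can be added; the closed set is {s1, s2, s4, s5, s8, s13}.

{s1, s2, s4, s5, s8, s13}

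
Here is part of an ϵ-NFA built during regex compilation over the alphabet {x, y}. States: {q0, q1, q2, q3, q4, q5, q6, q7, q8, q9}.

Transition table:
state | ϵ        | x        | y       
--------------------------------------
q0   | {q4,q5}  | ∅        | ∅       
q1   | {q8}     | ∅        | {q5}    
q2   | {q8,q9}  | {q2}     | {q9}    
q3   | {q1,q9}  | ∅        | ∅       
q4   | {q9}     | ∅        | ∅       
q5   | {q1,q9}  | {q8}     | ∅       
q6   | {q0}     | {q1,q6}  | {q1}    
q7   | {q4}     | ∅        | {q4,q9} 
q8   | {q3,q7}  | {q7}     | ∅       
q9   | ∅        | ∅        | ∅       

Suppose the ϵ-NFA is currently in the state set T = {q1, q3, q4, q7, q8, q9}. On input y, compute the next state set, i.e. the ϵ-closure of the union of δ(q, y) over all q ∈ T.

{q1, q3, q4, q5, q7, q8, q9}

q1 on y → {q5}.
q7 on y → {q4, q9}.
No y-transition from q3, q4, q8, q9.
Union after reading y: {q4, q5, q9}.
Now take the ϵ-closure:
From q5 via ϵ: add q1.
From q1 via ϵ: add q8.
From q8 via ϵ: add q3, q7.
No new states can be added; the closed set is {q1, q3, q4, q5, q7, q8, q9}.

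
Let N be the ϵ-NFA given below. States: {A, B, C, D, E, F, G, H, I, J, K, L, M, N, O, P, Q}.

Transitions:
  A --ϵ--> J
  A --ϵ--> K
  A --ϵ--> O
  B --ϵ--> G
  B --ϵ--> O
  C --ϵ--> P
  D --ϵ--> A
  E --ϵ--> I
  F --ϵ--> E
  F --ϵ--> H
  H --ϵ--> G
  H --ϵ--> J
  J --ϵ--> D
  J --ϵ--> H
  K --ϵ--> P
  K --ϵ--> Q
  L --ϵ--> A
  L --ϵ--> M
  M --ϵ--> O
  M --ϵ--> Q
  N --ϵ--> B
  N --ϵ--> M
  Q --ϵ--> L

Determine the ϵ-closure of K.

Start with {K}.
From K via ϵ: add P, Q.
From Q via ϵ: add L.
From L via ϵ: add A, M.
From A via ϵ: add J, O.
From J via ϵ: add D, H.
From H via ϵ: add G.
No new states can be added; the closed set is {A, D, G, H, J, K, L, M, O, P, Q}.

{A, D, G, H, J, K, L, M, O, P, Q}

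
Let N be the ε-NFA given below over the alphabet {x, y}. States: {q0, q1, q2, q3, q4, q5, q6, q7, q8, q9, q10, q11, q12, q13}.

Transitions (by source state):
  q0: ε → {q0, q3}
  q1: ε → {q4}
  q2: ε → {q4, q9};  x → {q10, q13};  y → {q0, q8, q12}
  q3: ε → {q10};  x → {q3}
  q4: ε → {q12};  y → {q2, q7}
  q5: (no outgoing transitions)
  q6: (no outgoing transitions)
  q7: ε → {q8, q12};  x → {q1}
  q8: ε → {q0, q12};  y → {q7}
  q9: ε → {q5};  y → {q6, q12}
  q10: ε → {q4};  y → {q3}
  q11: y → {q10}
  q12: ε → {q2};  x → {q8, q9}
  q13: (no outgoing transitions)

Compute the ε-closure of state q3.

Start with {q3}.
From q3 via ε: add q10.
From q10 via ε: add q4.
From q4 via ε: add q12.
From q12 via ε: add q2.
From q2 via ε: add q9.
From q9 via ε: add q5.
No new states can be added; the closed set is {q2, q3, q4, q5, q9, q10, q12}.

{q2, q3, q4, q5, q9, q10, q12}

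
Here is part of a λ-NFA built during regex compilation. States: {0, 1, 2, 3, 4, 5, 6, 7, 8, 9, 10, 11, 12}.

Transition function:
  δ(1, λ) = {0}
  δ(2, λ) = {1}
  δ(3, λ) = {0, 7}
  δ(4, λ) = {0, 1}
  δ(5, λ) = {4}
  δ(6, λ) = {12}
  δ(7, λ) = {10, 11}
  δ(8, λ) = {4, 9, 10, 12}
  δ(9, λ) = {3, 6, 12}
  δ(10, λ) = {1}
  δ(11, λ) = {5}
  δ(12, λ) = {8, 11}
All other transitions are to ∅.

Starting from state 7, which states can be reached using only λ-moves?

Start with {7}.
From 7 via λ: add 10, 11.
From 10 via λ: add 1.
From 11 via λ: add 5.
From 1 via λ: add 0.
From 5 via λ: add 4.
No new states can be added; the closed set is {0, 1, 4, 5, 7, 10, 11}.

{0, 1, 4, 5, 7, 10, 11}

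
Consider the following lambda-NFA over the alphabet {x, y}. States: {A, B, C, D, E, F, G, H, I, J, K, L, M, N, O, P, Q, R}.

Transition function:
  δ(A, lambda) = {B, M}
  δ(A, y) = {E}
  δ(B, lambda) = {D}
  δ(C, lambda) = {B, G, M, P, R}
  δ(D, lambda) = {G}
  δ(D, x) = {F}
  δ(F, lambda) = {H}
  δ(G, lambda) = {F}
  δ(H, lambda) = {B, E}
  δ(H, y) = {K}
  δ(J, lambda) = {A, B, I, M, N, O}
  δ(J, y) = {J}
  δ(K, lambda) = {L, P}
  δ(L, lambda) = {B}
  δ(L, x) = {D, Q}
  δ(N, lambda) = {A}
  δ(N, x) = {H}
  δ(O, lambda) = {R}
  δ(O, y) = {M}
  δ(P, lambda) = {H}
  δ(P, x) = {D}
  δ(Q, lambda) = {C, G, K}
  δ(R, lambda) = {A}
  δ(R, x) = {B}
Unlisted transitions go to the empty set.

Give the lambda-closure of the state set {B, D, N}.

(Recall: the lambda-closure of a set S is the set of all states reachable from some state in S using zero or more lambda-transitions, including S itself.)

{A, B, D, E, F, G, H, M, N}

Start with {B, D, N}.
From D via lambda: add G.
From N via lambda: add A.
From A via lambda: add M.
From G via lambda: add F.
From F via lambda: add H.
From H via lambda: add E.
No new states can be added; the closed set is {A, B, D, E, F, G, H, M, N}.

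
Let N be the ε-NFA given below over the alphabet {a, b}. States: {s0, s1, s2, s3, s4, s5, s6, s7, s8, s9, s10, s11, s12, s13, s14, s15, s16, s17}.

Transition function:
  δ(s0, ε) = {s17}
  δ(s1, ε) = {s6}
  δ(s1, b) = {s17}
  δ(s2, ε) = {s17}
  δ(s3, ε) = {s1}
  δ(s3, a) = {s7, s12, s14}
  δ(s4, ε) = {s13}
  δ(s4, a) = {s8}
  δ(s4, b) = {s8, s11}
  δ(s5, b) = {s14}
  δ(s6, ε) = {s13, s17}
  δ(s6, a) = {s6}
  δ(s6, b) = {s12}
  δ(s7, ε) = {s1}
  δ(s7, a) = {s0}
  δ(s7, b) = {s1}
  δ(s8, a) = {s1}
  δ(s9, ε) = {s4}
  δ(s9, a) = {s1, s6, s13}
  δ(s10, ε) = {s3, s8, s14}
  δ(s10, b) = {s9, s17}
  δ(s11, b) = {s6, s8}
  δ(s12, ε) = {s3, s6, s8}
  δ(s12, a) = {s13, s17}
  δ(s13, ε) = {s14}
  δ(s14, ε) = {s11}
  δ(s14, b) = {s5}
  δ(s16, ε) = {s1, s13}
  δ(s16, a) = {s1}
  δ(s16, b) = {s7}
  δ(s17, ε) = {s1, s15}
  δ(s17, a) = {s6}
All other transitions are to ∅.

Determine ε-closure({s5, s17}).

{s1, s5, s6, s11, s13, s14, s15, s17}

Start with {s5, s17}.
From s17 via ε: add s1, s15.
From s1 via ε: add s6.
From s6 via ε: add s13.
From s13 via ε: add s14.
From s14 via ε: add s11.
No new states can be added; the closed set is {s1, s5, s6, s11, s13, s14, s15, s17}.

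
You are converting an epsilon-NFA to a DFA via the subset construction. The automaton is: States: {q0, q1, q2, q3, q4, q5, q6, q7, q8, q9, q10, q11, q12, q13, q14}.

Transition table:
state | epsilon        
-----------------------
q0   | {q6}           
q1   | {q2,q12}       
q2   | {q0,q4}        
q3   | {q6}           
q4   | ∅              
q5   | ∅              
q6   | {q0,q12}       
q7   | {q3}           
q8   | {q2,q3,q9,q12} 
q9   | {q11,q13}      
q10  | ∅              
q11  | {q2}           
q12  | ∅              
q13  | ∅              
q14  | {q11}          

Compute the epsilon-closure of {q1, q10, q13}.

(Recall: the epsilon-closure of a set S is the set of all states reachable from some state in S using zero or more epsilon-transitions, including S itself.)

{q0, q1, q2, q4, q6, q10, q12, q13}

Start with {q1, q10, q13}.
From q1 via epsilon: add q2, q12.
From q2 via epsilon: add q0, q4.
From q0 via epsilon: add q6.
No new states can be added; the closed set is {q0, q1, q2, q4, q6, q10, q12, q13}.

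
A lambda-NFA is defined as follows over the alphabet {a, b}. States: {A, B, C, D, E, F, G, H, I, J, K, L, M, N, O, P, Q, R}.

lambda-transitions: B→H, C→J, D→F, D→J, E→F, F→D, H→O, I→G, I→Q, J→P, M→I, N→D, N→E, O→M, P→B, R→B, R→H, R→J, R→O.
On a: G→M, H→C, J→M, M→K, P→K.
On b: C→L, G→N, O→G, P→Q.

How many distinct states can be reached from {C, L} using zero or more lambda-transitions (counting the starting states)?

11

Start with {C, L}.
From C via lambda: add J.
From J via lambda: add P.
From P via lambda: add B.
From B via lambda: add H.
From H via lambda: add O.
From O via lambda: add M.
From M via lambda: add I.
From I via lambda: add G, Q.
lambda-closure = {B, C, G, H, I, J, L, M, O, P, Q}, which has 11 states.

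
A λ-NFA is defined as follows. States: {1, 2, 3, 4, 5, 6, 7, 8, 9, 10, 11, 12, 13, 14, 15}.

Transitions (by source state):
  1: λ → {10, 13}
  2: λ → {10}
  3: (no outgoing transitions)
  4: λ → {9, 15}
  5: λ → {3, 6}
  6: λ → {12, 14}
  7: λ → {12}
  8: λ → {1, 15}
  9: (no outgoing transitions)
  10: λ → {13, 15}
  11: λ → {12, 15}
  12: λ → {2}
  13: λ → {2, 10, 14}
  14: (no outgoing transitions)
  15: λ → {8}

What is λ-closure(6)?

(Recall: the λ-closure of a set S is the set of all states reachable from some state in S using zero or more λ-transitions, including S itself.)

Start with {6}.
From 6 via λ: add 12, 14.
From 12 via λ: add 2.
From 2 via λ: add 10.
From 10 via λ: add 13, 15.
From 15 via λ: add 8.
From 8 via λ: add 1.
No new states can be added; the closed set is {1, 2, 6, 8, 10, 12, 13, 14, 15}.

{1, 2, 6, 8, 10, 12, 13, 14, 15}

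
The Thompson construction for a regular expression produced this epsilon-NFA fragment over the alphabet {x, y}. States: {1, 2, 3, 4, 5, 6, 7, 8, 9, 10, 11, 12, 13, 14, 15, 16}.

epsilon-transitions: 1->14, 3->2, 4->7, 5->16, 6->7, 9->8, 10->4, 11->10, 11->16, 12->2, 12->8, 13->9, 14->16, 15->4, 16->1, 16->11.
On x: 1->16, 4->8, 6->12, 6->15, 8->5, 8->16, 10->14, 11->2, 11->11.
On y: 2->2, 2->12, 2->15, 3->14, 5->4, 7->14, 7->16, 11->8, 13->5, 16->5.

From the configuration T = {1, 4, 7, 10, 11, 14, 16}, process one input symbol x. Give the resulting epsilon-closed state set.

{1, 2, 4, 7, 8, 10, 11, 14, 16}

1 on x → {16}.
4 on x → {8}.
10 on x → {14}.
11 on x → {2, 11}.
No x-transition from 7, 14, 16.
Union after reading x: {2, 8, 11, 14, 16}.
Now take the epsilon-closure:
From 11 via epsilon: add 10.
From 16 via epsilon: add 1.
From 10 via epsilon: add 4.
From 4 via epsilon: add 7.
No new states can be added; the closed set is {1, 2, 4, 7, 8, 10, 11, 14, 16}.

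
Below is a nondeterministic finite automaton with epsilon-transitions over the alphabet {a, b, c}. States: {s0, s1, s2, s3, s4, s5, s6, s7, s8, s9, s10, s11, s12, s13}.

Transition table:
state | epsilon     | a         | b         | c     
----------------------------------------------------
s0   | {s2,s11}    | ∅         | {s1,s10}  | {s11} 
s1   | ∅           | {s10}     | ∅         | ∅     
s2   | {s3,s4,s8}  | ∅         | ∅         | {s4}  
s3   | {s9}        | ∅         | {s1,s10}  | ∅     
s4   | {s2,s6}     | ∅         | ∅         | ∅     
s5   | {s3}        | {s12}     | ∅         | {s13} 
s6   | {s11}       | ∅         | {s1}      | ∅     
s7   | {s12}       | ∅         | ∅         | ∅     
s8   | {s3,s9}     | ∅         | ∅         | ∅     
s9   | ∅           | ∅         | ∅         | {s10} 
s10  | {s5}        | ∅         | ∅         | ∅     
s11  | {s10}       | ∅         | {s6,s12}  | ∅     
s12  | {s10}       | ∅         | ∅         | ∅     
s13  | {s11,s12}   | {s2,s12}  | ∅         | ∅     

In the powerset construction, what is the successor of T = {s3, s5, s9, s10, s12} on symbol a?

s5 on a → {s12}.
No a-transition from s3, s9, s10, s12.
Union after reading a: {s12}.
Now take the epsilon-closure:
From s12 via epsilon: add s10.
From s10 via epsilon: add s5.
From s5 via epsilon: add s3.
From s3 via epsilon: add s9.
No new states can be added; the closed set is {s3, s5, s9, s10, s12}.

{s3, s5, s9, s10, s12}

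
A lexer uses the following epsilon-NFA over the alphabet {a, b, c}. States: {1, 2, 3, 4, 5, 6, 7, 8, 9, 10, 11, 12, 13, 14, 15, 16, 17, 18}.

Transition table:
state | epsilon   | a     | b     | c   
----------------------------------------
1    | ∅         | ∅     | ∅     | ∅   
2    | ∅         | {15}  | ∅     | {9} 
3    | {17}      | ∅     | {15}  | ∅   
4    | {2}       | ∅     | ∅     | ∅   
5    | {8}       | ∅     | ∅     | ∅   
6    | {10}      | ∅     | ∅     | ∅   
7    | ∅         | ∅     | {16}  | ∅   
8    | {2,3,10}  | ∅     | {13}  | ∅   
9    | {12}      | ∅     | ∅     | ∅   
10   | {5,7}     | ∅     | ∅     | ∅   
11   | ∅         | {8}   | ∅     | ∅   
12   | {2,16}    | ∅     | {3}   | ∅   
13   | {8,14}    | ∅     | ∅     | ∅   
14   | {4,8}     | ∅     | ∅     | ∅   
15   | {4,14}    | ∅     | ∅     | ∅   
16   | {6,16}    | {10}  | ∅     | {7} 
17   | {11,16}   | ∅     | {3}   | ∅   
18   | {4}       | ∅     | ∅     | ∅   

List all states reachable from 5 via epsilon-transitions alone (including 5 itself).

Start with {5}.
From 5 via epsilon: add 8.
From 8 via epsilon: add 2, 3, 10.
From 3 via epsilon: add 17.
From 10 via epsilon: add 7.
From 17 via epsilon: add 11, 16.
From 16 via epsilon: add 6.
No new states can be added; the closed set is {2, 3, 5, 6, 7, 8, 10, 11, 16, 17}.

{2, 3, 5, 6, 7, 8, 10, 11, 16, 17}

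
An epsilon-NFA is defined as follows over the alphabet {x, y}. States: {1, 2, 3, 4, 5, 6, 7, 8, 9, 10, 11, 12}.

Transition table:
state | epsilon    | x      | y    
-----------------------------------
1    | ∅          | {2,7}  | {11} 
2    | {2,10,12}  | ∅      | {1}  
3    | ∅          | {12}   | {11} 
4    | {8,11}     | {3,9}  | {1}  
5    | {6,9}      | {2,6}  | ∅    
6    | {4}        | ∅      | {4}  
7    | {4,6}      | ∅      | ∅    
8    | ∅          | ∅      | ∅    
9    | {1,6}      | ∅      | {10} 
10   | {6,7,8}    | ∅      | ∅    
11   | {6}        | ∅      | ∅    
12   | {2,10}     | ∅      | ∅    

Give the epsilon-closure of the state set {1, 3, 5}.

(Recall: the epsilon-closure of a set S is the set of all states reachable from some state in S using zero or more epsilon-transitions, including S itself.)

{1, 3, 4, 5, 6, 8, 9, 11}

Start with {1, 3, 5}.
From 5 via epsilon: add 6, 9.
From 6 via epsilon: add 4.
From 4 via epsilon: add 8, 11.
No new states can be added; the closed set is {1, 3, 4, 5, 6, 8, 9, 11}.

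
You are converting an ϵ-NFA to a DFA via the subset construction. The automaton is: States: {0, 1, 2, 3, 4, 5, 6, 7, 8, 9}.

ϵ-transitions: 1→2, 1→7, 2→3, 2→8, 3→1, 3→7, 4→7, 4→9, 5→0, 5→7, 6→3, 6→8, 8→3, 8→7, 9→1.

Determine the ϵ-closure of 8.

{1, 2, 3, 7, 8}

Start with {8}.
From 8 via ϵ: add 3, 7.
From 3 via ϵ: add 1.
From 1 via ϵ: add 2.
No new states can be added; the closed set is {1, 2, 3, 7, 8}.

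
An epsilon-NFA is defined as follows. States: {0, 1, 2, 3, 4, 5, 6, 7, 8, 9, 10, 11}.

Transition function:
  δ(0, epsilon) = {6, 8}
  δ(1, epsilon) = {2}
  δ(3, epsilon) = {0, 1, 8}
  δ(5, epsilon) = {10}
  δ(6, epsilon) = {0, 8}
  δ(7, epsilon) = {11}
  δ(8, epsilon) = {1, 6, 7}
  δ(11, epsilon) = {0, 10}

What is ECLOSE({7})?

Start with {7}.
From 7 via epsilon: add 11.
From 11 via epsilon: add 0, 10.
From 0 via epsilon: add 6, 8.
From 8 via epsilon: add 1.
From 1 via epsilon: add 2.
No new states can be added; the closed set is {0, 1, 2, 6, 7, 8, 10, 11}.

{0, 1, 2, 6, 7, 8, 10, 11}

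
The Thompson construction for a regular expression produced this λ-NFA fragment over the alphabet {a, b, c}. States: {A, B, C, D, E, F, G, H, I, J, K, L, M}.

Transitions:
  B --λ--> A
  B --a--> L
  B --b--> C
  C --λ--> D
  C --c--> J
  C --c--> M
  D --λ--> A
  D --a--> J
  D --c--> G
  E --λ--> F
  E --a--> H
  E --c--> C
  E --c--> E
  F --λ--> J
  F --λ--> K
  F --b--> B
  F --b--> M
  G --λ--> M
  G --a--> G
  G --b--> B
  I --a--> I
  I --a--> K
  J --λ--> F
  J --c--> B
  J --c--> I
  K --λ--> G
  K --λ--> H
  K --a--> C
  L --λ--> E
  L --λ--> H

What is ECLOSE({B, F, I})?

Start with {B, F, I}.
From B via λ: add A.
From F via λ: add J, K.
From K via λ: add G, H.
From G via λ: add M.
No new states can be added; the closed set is {A, B, F, G, H, I, J, K, M}.

{A, B, F, G, H, I, J, K, M}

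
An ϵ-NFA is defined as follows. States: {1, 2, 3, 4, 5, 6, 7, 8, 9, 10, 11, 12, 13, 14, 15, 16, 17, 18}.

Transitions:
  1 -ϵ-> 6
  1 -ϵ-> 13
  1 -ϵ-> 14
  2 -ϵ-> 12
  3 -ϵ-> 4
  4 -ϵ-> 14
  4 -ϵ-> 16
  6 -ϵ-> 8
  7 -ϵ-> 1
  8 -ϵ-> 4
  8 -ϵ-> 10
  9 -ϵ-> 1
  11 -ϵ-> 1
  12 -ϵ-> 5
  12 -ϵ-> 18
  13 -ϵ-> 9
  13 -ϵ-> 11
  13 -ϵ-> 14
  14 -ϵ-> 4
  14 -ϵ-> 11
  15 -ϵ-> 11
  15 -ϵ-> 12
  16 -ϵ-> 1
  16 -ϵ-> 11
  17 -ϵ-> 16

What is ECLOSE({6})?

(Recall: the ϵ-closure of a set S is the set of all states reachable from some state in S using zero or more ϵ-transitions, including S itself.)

Start with {6}.
From 6 via ϵ: add 8.
From 8 via ϵ: add 4, 10.
From 4 via ϵ: add 14, 16.
From 14 via ϵ: add 11.
From 16 via ϵ: add 1.
From 1 via ϵ: add 13.
From 13 via ϵ: add 9.
No new states can be added; the closed set is {1, 4, 6, 8, 9, 10, 11, 13, 14, 16}.

{1, 4, 6, 8, 9, 10, 11, 13, 14, 16}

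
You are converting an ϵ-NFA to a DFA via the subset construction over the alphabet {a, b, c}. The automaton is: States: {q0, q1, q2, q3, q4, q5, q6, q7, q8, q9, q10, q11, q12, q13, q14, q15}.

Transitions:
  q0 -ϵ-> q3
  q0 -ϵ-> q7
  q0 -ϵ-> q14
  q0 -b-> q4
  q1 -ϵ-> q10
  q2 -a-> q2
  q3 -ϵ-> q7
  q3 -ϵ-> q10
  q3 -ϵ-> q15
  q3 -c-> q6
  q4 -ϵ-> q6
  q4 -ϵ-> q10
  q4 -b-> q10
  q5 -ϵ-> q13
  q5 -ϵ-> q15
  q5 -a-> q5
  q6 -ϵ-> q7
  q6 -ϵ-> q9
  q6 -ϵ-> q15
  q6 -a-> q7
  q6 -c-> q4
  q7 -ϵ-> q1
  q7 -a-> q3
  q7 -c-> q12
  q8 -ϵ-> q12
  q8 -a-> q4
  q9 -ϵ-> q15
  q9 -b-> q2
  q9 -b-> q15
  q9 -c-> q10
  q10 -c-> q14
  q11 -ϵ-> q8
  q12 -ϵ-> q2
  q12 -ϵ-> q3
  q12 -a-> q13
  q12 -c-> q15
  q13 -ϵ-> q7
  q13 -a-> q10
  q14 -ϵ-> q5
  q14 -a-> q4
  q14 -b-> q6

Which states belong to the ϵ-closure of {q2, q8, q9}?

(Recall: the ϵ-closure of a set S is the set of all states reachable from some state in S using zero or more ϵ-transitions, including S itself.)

Start with {q2, q8, q9}.
From q8 via ϵ: add q12.
From q9 via ϵ: add q15.
From q12 via ϵ: add q3.
From q3 via ϵ: add q7, q10.
From q7 via ϵ: add q1.
No new states can be added; the closed set is {q1, q2, q3, q7, q8, q9, q10, q12, q15}.

{q1, q2, q3, q7, q8, q9, q10, q12, q15}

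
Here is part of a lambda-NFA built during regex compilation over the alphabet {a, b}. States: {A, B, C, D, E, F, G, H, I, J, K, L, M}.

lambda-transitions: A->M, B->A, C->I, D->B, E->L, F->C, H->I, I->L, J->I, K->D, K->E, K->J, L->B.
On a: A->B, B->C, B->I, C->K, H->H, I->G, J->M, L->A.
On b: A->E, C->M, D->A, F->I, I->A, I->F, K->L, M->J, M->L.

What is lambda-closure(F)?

{A, B, C, F, I, L, M}

Start with {F}.
From F via lambda: add C.
From C via lambda: add I.
From I via lambda: add L.
From L via lambda: add B.
From B via lambda: add A.
From A via lambda: add M.
No new states can be added; the closed set is {A, B, C, F, I, L, M}.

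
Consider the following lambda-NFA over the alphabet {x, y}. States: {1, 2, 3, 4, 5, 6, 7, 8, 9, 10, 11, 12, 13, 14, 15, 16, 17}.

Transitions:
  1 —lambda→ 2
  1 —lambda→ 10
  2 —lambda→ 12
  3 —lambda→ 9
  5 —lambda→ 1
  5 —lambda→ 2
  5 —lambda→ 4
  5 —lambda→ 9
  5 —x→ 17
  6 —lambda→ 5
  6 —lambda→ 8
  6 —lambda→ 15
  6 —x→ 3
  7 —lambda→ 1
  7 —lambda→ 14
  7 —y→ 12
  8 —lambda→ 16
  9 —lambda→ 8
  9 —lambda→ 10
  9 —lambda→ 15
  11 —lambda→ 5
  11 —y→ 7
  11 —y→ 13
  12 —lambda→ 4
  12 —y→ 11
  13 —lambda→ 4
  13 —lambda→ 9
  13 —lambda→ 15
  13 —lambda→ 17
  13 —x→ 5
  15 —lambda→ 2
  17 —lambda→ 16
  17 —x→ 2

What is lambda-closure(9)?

{2, 4, 8, 9, 10, 12, 15, 16}

Start with {9}.
From 9 via lambda: add 8, 10, 15.
From 8 via lambda: add 16.
From 15 via lambda: add 2.
From 2 via lambda: add 12.
From 12 via lambda: add 4.
No new states can be added; the closed set is {2, 4, 8, 9, 10, 12, 15, 16}.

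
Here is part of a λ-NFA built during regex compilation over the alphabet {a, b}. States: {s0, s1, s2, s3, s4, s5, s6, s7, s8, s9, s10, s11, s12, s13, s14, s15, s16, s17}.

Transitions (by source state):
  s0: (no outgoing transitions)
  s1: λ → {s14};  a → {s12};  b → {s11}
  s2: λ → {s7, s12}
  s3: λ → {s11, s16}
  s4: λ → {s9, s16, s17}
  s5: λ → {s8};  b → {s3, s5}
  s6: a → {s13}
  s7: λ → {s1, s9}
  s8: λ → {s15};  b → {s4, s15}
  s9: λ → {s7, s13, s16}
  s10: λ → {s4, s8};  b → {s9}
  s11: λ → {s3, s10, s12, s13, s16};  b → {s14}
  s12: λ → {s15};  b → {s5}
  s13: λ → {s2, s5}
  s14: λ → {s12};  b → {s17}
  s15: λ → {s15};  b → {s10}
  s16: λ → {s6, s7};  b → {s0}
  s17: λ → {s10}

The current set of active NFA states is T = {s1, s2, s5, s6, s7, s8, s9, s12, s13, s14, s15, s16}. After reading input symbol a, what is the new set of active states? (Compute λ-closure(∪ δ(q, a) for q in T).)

s1 on a → {s12}.
s6 on a → {s13}.
No a-transition from s2, s5, s7, s8, s9, s12, s13, s14, s15, s16.
Union after reading a: {s12, s13}.
Now take the λ-closure:
From s12 via λ: add s15.
From s13 via λ: add s2, s5.
From s2 via λ: add s7.
From s5 via λ: add s8.
From s7 via λ: add s1, s9.
From s1 via λ: add s14.
From s9 via λ: add s16.
From s16 via λ: add s6.
No new states can be added; the closed set is {s1, s2, s5, s6, s7, s8, s9, s12, s13, s14, s15, s16}.

{s1, s2, s5, s6, s7, s8, s9, s12, s13, s14, s15, s16}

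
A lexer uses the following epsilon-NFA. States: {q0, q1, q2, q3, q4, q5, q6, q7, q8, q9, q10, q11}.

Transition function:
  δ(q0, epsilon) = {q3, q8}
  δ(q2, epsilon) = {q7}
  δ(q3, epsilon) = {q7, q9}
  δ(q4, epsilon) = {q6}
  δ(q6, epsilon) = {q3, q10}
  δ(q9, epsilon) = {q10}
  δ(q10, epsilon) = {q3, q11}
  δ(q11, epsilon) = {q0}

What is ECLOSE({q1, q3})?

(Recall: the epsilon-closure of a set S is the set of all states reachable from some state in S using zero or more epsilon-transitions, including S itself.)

{q0, q1, q3, q7, q8, q9, q10, q11}

Start with {q1, q3}.
From q3 via epsilon: add q7, q9.
From q9 via epsilon: add q10.
From q10 via epsilon: add q11.
From q11 via epsilon: add q0.
From q0 via epsilon: add q8.
No new states can be added; the closed set is {q0, q1, q3, q7, q8, q9, q10, q11}.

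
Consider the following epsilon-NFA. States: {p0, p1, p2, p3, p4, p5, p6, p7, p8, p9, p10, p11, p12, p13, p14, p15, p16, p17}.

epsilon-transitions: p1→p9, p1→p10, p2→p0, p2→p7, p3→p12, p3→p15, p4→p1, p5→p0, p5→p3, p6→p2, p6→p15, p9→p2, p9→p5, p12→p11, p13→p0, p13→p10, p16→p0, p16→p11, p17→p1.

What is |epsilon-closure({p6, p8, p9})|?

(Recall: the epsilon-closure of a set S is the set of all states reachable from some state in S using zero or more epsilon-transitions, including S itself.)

11

Start with {p6, p8, p9}.
From p6 via epsilon: add p2, p15.
From p9 via epsilon: add p5.
From p2 via epsilon: add p0, p7.
From p5 via epsilon: add p3.
From p3 via epsilon: add p12.
From p12 via epsilon: add p11.
epsilon-closure = {p0, p2, p3, p5, p6, p7, p8, p9, p11, p12, p15}, which has 11 states.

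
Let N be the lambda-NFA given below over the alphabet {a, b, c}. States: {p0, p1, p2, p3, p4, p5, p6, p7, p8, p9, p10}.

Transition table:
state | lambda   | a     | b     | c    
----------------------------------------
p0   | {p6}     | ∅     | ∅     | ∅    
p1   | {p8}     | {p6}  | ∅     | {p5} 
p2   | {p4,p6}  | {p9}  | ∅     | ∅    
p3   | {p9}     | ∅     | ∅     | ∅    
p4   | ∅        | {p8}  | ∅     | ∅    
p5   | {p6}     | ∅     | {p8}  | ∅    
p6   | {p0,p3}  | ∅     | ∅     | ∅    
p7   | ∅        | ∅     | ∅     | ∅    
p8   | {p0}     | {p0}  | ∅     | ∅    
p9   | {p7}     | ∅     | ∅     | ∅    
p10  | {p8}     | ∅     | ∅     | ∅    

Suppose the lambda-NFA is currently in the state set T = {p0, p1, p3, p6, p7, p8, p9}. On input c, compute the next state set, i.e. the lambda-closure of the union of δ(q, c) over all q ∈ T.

{p0, p3, p5, p6, p7, p9}

p1 on c → {p5}.
No c-transition from p0, p3, p6, p7, p8, p9.
Union after reading c: {p5}.
Now take the lambda-closure:
From p5 via lambda: add p6.
From p6 via lambda: add p0, p3.
From p3 via lambda: add p9.
From p9 via lambda: add p7.
No new states can be added; the closed set is {p0, p3, p5, p6, p7, p9}.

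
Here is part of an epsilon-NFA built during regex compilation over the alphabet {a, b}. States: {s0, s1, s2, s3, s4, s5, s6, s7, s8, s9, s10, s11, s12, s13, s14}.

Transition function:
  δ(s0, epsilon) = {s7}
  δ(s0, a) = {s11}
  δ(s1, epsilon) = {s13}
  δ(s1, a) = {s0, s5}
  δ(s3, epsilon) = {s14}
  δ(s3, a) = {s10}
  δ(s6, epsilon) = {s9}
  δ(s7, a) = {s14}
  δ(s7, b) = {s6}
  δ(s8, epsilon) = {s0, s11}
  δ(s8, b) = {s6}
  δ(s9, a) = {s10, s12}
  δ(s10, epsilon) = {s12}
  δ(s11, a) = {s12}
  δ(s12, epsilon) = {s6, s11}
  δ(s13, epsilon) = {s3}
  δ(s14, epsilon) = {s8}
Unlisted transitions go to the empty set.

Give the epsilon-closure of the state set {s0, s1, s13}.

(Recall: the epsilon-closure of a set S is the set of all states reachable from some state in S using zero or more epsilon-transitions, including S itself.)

{s0, s1, s3, s7, s8, s11, s13, s14}

Start with {s0, s1, s13}.
From s0 via epsilon: add s7.
From s13 via epsilon: add s3.
From s3 via epsilon: add s14.
From s14 via epsilon: add s8.
From s8 via epsilon: add s11.
No new states can be added; the closed set is {s0, s1, s3, s7, s8, s11, s13, s14}.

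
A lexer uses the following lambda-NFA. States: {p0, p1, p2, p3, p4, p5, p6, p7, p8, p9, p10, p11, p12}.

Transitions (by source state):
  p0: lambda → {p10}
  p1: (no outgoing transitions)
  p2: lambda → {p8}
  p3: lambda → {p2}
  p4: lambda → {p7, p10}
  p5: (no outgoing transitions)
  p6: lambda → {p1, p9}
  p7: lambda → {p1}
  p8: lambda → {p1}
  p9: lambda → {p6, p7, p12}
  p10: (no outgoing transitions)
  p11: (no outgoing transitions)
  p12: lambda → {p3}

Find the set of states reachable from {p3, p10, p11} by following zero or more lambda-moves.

Start with {p3, p10, p11}.
From p3 via lambda: add p2.
From p2 via lambda: add p8.
From p8 via lambda: add p1.
No new states can be added; the closed set is {p1, p2, p3, p8, p10, p11}.

{p1, p2, p3, p8, p10, p11}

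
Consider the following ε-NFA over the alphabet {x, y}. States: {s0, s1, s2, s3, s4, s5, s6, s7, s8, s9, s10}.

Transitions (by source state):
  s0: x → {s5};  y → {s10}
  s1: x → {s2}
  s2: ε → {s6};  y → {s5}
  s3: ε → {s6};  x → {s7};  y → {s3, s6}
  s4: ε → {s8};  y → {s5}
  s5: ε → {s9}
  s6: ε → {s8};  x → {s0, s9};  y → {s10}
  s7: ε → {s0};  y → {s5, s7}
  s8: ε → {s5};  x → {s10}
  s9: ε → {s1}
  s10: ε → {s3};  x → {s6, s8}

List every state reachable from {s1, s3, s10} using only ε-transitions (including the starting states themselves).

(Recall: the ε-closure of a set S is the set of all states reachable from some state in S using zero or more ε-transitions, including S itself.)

{s1, s3, s5, s6, s8, s9, s10}

Start with {s1, s3, s10}.
From s3 via ε: add s6.
From s6 via ε: add s8.
From s8 via ε: add s5.
From s5 via ε: add s9.
No new states can be added; the closed set is {s1, s3, s5, s6, s8, s9, s10}.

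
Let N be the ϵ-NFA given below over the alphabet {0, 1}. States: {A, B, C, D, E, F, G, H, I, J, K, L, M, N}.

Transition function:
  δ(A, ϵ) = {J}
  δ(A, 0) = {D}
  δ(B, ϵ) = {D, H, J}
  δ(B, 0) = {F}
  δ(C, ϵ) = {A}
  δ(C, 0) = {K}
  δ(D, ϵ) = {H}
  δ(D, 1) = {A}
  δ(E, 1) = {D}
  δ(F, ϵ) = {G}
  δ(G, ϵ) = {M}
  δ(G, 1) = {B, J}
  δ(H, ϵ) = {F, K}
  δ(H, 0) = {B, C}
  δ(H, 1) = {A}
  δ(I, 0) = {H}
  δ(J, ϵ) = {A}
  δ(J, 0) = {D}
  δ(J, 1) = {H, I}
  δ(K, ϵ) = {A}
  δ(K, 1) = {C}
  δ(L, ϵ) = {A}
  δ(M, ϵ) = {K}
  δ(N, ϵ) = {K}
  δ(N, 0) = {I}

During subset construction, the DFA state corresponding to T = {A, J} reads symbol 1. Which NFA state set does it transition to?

{A, F, G, H, I, J, K, M}

J on 1 → {H, I}.
No 1-transition from A.
Union after reading 1: {H, I}.
Now take the ϵ-closure:
From H via ϵ: add F, K.
From F via ϵ: add G.
From K via ϵ: add A.
From A via ϵ: add J.
From G via ϵ: add M.
No new states can be added; the closed set is {A, F, G, H, I, J, K, M}.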